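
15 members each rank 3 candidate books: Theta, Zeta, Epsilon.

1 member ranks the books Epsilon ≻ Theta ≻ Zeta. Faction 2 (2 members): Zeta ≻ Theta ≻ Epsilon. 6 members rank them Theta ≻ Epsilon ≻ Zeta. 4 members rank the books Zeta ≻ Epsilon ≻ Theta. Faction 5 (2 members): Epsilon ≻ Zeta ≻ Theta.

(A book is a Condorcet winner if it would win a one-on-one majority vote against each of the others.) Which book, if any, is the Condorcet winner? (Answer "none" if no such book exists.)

Pairwise majorities:
Theta vs Zeta: Theta is ranked higher on 1+6 = 7 ballots, Zeta on 8. Zeta wins 8–7.
Theta vs Epsilon: Theta is ranked higher on 2+6 = 8 ballots, Epsilon on 7. Theta wins 8–7.
Zeta vs Epsilon: Zeta is ranked higher on 2+4 = 6 ballots, Epsilon on 9. Epsilon wins 9–6.
No book is unbeaten: Theta loses to Zeta; Zeta loses to Epsilon; Epsilon loses to Theta. In particular Theta → Epsilon → Zeta → Theta is a majority cycle — no Condorcet winner exists.

none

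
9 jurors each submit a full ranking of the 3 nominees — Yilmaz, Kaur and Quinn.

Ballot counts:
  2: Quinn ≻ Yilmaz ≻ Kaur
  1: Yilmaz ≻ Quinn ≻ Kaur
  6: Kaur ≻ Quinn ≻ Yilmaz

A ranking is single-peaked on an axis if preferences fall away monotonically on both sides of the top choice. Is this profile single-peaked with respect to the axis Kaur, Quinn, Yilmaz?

yes

Axis positions: Kaur=1, Quinn=2, Yilmaz=3.
Faction 1 (peak Quinn at position 2): ranking walks positions 2-3-1, expanding outward from the peak — single-peaked.
Faction 2 (peak Yilmaz at position 3): ranking walks positions 3-2-1, expanding outward from the peak — single-peaked.
Faction 3 (peak Kaur at position 1): ranking walks positions 1-2-3, expanding outward from the peak — single-peaked.
Every ranking is single-peaked on this axis.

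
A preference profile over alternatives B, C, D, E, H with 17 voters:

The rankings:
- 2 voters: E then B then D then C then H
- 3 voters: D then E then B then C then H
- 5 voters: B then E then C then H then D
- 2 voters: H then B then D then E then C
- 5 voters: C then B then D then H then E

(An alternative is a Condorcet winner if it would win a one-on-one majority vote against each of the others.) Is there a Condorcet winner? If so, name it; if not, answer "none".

B

Check each pair by majority over 17 ballots:
B vs C: 2+3+5+2 = 12 for B, 5 for C — B by 12–5.
B vs D: 2+5+2+5 = 14 for B, 3 for D — B by 14–3.
B vs E: B preferred on 5+2+5 = 12 ballots; B wins 12–5.
B vs H: 2+3+5+5 = 15 for B, 2 for H — B by 15–2.
C vs D: C wins 10–7.
C vs E: E, 12–5.
C vs H: C is ranked higher on 2+3+5+5 = 15 ballots, H on 2. C wins 15–2.
D vs E: D, 10–7.
D–H: D 10–7.
E vs H: E preferred on 2+3+5 = 10 ballots; E wins 10–7.
Only B has no losses; B is the Condorcet winner.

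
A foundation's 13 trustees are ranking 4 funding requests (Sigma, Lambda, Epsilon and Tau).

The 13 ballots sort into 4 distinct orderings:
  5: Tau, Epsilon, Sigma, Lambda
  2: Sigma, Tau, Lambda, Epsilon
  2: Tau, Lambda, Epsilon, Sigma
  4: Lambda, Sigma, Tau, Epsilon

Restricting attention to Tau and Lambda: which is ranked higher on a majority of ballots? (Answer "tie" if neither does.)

Tau

Ballots ranking Tau above Lambda: 5 + 2 + 2 = 9.
Ballots ranking Lambda above Tau: 13 − 9 = 4.
Tau wins the head-to-head 9–4.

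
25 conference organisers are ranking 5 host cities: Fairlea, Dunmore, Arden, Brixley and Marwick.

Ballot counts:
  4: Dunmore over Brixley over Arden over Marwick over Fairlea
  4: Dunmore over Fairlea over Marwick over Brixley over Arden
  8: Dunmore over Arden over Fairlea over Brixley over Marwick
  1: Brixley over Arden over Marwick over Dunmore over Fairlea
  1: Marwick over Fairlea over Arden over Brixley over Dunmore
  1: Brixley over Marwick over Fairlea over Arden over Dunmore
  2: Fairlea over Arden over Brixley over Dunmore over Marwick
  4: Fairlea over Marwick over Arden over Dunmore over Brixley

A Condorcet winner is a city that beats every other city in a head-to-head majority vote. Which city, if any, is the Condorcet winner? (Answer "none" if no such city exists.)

Dunmore

Check each pair by majority over 25 ballots:
Fairlea vs Dunmore: 1+1+2+4 = 8 for Fairlea, 17 for Dunmore — Dunmore by 17–8.
Fairlea vs Arden: Fairlea is ranked higher on 4+1+1+2+4 = 12 ballots, Arden on 13. Arden wins 13–12.
Fairlea vs Brixley: Fairlea is ranked higher on 4+8+1+2+4 = 19 ballots, Brixley on 6. Fairlea wins 19–6.
Fairlea vs Marwick: 4+8+2+4 = 18 for Fairlea, 7 for Marwick — Fairlea by 18–7.
Dunmore vs Arden: 16 to 9, Dunmore.
Dunmore vs Brixley: 20 to 5, Dunmore.
Dunmore vs Marwick: Dunmore is ranked higher on 4+4+8+2 = 18 ballots, Marwick on 7. Dunmore wins 18–7.
Arden vs Brixley: 15 to 10, Arden.
Arden vs Marwick: 15 to 10, Arden.
Brixley vs Marwick: 16 to 9, Brixley.
Dunmore defeats every rival head-to-head and is the Condorcet winner.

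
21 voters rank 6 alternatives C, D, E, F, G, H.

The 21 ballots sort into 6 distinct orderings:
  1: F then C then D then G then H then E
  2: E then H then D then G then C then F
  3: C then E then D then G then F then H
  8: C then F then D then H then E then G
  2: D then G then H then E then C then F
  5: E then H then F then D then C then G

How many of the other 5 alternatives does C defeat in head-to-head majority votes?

C against each rival (21 voters):
C vs D: 12 to 9, C.
C vs E: 12 to 9, C.
C vs F: C is ranked higher on 2+3+8+2 = 15 ballots, F on 6. C wins 15–6.
C–G: C 17–4.
C vs H: C is ranked higher on 1+3+8 = 12 ballots, H on 9. C wins 12–9.
C beats D, E, F, G, H — 5 pairwise wins.

5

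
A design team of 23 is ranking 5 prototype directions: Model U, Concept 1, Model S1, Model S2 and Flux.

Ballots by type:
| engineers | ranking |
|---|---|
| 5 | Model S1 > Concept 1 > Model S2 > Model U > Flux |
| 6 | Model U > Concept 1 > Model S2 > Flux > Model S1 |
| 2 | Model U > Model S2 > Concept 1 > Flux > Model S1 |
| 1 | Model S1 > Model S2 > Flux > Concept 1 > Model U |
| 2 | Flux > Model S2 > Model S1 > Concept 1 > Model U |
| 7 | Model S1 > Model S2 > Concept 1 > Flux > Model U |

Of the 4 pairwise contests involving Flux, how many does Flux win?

0

Flux against each rival (23 engineers):
Flux vs Model U: Flux preferred on 1+2+7 = 10 ballots; Model U wins 13–10.
Flux vs Concept 1: 3 to 20, Concept 1.
Flux vs Model S1: 10 to 13, Model S1.
Flux vs Model S2: 2 to 21, Model S2.
Flux beats no one; loses to Model U, Concept 1, Model S1, Model S2 — 0 pairwise wins.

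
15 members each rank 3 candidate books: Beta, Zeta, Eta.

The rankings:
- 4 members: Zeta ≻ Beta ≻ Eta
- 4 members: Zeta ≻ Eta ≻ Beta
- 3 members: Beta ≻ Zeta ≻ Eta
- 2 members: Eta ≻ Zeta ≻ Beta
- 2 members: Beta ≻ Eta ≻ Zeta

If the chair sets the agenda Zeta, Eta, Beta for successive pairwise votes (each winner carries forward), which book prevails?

Zeta

Round 1: Zeta vs Eta — 11–4, Zeta advances.
Round 2: Zeta vs Beta — 10–5, Zeta advances.
Zeta survives the agenda.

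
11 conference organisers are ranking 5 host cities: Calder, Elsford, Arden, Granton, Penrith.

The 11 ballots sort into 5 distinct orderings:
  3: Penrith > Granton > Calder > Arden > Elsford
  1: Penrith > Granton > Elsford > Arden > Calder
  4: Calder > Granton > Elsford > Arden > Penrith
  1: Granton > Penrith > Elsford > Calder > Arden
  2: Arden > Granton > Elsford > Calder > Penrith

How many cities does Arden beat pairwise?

Arden against each rival (11 organisers):
Arden vs Calder: Calder wins 8–3.
Arden vs Elsford: 3+2 = 5 for Arden, 6 for Elsford — Elsford by 6–5.
Arden vs Granton: Arden preferred on 2 ballots; Granton wins 9–2.
Arden vs Penrith: Arden is ranked higher on 4+2 = 6 ballots, Penrith on 5. Arden wins 6–5.
Arden beats Penrith; loses to Calder, Elsford, Granton — 1 pairwise win.

1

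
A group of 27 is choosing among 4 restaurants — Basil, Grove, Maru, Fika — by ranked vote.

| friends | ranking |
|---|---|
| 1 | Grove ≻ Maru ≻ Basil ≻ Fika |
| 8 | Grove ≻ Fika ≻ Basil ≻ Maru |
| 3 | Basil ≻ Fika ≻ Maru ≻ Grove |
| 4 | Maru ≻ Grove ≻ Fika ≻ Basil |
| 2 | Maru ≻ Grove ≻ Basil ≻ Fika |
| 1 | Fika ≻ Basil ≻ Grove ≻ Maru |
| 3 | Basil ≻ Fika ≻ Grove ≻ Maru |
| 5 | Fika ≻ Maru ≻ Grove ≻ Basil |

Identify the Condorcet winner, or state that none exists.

Pairwise majorities:
Basil vs Grove: Grove, 20–7.
Basil vs Maru: Basil wins 15–12.
Basil vs Fika: Fika, 18–9.
Grove vs Maru: Maru wins 14–13.
Grove vs Fika: Grove, 15–12.
Maru vs Fika: Fika wins 20–7.
No restaurant is unbeaten: Basil loses to Grove; Grove loses to Maru; Maru loses to Basil; Fika loses to Grove. In particular Basil → Maru → Grove → Basil is a majority cycle — no Condorcet winner exists.

none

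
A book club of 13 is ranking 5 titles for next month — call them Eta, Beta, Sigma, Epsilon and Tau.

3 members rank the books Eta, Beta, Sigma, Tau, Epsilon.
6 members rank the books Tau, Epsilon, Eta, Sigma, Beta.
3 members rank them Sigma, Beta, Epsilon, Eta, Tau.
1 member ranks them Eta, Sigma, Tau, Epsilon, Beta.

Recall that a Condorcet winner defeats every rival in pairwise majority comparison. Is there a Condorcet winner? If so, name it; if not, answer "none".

none

Pairwise majorities:
Eta vs Beta: Eta preferred on 3+6+1 = 10 ballots; Eta wins 10–3.
Eta vs Sigma: Eta is ranked higher on 3+6+1 = 10 ballots, Sigma on 3. Eta wins 10–3.
Eta vs Epsilon: Eta preferred on 3+1 = 4 ballots; Epsilon wins 9–4.
Eta vs Tau: Eta preferred on 3+3+1 = 7 ballots; Eta wins 7–6.
Beta vs Sigma: Beta is ranked higher on 3 ballots, Sigma on 10. Sigma wins 10–3.
Beta vs Epsilon: Beta is ranked higher on 3+3 = 6 ballots, Epsilon on 7. Epsilon wins 7–6.
Beta vs Tau: 3+3 = 6 for Beta, 7 for Tau — Tau by 7–6.
Sigma vs Epsilon: 3+3+1 = 7 for Sigma, 6 for Epsilon — Sigma by 7–6.
Sigma vs Tau: Sigma is ranked higher on 3+3+1 = 7 ballots, Tau on 6. Sigma wins 7–6.
Epsilon vs Tau: 3 for Epsilon, 10 for Tau — Tau by 10–3.
Every book loses at least once (Eta loses to Epsilon; Beta loses to Eta; Sigma loses to Eta; Epsilon loses to Sigma; Tau loses to Eta). The majority relation contains the cycle Eta > Sigma > Epsilon > Eta, so there is no Condorcet winner.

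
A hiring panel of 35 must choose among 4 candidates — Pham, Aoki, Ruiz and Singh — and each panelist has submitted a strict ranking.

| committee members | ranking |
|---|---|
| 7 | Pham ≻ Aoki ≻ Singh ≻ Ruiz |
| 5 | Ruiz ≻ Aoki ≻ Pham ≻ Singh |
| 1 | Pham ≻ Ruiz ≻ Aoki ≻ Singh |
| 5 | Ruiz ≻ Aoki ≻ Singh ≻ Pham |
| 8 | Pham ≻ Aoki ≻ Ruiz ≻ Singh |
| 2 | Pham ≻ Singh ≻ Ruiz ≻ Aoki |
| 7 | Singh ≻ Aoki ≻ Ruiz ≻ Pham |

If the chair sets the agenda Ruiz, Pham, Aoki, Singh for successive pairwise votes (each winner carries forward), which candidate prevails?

Round 1: Ruiz vs Pham — 17–18, Pham advances.
Round 2: Pham vs Aoki — 18–17, Pham advances.
Round 3: Pham vs Singh — 23–12, Pham advances.
Pham survives the agenda.

Pham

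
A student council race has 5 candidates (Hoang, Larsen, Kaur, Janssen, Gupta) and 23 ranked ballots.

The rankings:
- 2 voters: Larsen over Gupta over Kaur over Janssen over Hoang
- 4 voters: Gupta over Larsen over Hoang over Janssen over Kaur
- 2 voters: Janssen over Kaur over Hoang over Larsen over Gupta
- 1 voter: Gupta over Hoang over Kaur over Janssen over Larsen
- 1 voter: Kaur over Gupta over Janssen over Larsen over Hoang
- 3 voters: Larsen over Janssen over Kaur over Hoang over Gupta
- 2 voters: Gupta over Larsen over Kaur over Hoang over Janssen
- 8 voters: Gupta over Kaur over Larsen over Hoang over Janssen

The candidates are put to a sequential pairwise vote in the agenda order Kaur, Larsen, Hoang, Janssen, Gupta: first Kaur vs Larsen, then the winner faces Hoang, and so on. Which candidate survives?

Gupta

Round 1: Kaur vs Larsen — 12–11, Kaur advances.
Round 2: Kaur vs Hoang — 18–5, Kaur advances.
Round 3: Kaur vs Janssen — 14–9, Kaur advances.
Round 4: Kaur vs Gupta — 6–17, Gupta advances.
Gupta survives the agenda.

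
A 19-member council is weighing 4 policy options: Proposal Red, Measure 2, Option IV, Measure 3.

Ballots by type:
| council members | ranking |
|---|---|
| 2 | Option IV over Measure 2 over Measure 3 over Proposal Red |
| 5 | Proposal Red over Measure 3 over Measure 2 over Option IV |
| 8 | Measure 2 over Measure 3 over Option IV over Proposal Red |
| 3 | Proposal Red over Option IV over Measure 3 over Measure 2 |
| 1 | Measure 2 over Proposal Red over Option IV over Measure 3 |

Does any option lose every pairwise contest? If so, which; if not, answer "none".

Head-to-head results (19 council members):
Proposal Red vs Measure 2: Proposal Red preferred on 5+3 = 8 ballots; Measure 2 wins 11–8.
Proposal Red–Option IV: Option IV 10–9.
Proposal Red vs Measure 3: Measure 3, 10–9.
Measure 2 vs Option IV: Measure 2 preferred on 5+8+1 = 14 ballots; Measure 2 wins 14–5.
Measure 2 vs Measure 3: Measure 2 preferred on 2+8+1 = 11 ballots; Measure 2 wins 11–8.
Option IV vs Measure 3: Measure 3 wins 13–6.
Proposal Red is beaten in every head-to-head and is the Condorcet loser.

Proposal Red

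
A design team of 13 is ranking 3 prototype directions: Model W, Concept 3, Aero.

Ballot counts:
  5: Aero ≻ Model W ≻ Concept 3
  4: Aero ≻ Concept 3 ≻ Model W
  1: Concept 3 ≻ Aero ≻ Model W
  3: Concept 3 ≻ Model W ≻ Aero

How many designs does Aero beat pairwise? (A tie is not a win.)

2

Aero against each rival (13 engineers):
Aero–Model W: Aero 10–3.
Aero vs Concept 3: Aero wins 9–4.
Aero beats Model W, Concept 3 — 2 pairwise wins.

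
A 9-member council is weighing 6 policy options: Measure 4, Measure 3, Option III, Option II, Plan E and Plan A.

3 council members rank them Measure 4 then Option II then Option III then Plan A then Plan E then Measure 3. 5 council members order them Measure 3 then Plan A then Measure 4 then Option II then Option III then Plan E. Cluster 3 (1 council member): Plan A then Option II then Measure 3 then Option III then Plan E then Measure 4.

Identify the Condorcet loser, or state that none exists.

Plan E

Head-to-head results (9 council members):
Measure 4 vs Measure 3: 3 to 6, Measure 3.
Measure 4 vs Option III: Measure 4 wins 8–1.
Measure 4 vs Option II: Measure 4, 8–1.
Measure 4 vs Plan E: Measure 4, 8–1.
Measure 4–Plan A: Plan A 6–3.
Measure 3 vs Option III: 5+1 = 6 for Measure 3, 3 for Option III — Measure 3 by 6–3.
Measure 3 vs Option II: 5 for Measure 3, 4 for Option II — Measure 3 by 5–4.
Measure 3 vs Plan E: Measure 3 wins 6–3.
Measure 3 vs Plan A: Measure 3 preferred on 5 ballots; Measure 3 wins 5–4.
Option III vs Option II: 0 for Option III, 9 for Option II — Option II by 9–0.
Option III vs Plan E: Option III preferred on 3+5+1 = 9 ballots; Option III wins 9–0.
Option III–Plan A: Plan A 6–3.
Option II vs Plan E: Option II, 9–0.
Option II vs Plan A: 3 to 6, Plan A.
Plan E vs Plan A: Plan A wins 9–0.
Plan E is beaten in every head-to-head and is the Condorcet loser.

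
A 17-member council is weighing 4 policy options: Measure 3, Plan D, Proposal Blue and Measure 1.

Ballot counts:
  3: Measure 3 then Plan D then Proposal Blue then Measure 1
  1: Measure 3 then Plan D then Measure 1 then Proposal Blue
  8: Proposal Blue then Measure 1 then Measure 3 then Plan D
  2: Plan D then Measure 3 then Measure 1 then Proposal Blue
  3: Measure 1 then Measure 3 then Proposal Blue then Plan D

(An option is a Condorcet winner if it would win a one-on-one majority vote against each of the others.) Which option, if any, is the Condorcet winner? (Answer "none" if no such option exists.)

none

Head-to-head results (17 council members):
Measure 3 vs Plan D: Measure 3 is ranked higher on 3+1+8+3 = 15 ballots, Plan D on 2. Measure 3 wins 15–2.
Measure 3 vs Proposal Blue: 9 to 8, Measure 3.
Measure 3 vs Measure 1: 6 to 11, Measure 1.
Plan D–Proposal Blue: Proposal Blue 11–6.
Plan D–Measure 1: Measure 1 11–6.
Proposal Blue vs Measure 1: Proposal Blue, 11–6.
No option is unbeaten: Measure 3 loses to Measure 1; Plan D loses to Measure 3; Proposal Blue loses to Measure 3; Measure 1 loses to Proposal Blue. In particular Measure 3 → Proposal Blue → Measure 1 → Measure 3 is a majority cycle — no Condorcet winner exists.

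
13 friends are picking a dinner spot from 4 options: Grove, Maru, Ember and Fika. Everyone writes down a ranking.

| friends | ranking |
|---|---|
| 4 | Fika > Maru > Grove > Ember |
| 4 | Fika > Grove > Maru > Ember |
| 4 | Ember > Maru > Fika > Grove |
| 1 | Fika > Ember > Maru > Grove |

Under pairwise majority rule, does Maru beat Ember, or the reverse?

Ballots ranking Maru above Ember: 4 + 4 = 8.
Ballots ranking Ember above Maru: 13 − 8 = 5.
Maru wins the head-to-head 8–5.

Maru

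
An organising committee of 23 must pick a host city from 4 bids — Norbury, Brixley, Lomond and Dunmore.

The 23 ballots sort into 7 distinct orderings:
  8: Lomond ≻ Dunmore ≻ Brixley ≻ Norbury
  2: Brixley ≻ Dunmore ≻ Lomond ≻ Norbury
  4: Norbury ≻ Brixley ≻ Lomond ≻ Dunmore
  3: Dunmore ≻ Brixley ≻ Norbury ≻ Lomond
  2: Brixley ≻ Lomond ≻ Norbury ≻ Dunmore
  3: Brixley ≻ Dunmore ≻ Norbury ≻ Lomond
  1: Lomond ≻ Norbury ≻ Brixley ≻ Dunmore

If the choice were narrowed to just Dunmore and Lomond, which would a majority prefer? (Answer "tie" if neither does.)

Lomond

Ballots ranking Dunmore above Lomond: 2 + 3 + 3 = 8.
Ballots ranking Lomond above Dunmore: 23 − 8 = 15.
Lomond wins the head-to-head 15–8.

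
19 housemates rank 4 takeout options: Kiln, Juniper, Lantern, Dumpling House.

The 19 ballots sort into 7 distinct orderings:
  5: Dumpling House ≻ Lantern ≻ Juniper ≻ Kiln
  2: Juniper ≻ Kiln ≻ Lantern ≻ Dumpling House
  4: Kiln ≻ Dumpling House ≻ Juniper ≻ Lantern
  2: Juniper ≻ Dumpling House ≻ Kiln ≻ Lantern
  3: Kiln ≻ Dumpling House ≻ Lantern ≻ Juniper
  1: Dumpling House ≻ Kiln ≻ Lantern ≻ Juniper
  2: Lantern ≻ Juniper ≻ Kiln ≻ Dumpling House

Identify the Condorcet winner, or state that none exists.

Head-to-head results (19 friends):
Kiln vs Juniper: Kiln preferred on 4+3+1 = 8 ballots; Juniper wins 11–8.
Kiln vs Lantern: 12 to 7, Kiln.
Kiln vs Dumpling House: Kiln preferred on 2+4+3+2 = 11 ballots; Kiln wins 11–8.
Juniper vs Lantern: 8 to 11, Lantern.
Juniper vs Dumpling House: Juniper preferred on 2+2+2 = 6 ballots; Dumpling House wins 13–6.
Lantern vs Dumpling House: Lantern preferred on 2+2 = 4 ballots; Dumpling House wins 15–4.
Each restaurant drops at least one matchup (Kiln loses to Juniper; Juniper loses to Lantern; Lantern loses to Kiln; Dumpling House loses to Kiln); the cycle Kiln > Lantern > Juniper > Kiln rules out a Condorcet winner.

none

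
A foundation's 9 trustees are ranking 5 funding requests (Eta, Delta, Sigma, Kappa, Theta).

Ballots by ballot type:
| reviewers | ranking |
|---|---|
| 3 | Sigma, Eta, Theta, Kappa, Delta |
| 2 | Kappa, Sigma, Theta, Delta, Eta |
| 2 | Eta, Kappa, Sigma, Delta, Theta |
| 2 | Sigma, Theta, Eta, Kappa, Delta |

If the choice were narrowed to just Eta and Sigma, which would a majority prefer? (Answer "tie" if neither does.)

Ballots ranking Eta above Sigma: 2.
Ballots ranking Sigma above Eta: 9 − 2 = 7.
Sigma wins the head-to-head 7–2.

Sigma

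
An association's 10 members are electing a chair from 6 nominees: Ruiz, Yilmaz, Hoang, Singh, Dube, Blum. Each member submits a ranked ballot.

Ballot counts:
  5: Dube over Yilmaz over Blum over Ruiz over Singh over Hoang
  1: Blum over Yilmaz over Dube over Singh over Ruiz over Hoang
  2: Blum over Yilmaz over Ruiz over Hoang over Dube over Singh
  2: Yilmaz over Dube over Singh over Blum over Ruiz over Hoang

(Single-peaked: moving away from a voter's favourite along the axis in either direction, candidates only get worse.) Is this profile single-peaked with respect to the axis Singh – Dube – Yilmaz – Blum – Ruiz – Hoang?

Axis positions: Singh=1, Dube=2, Yilmaz=3, Blum=4, Ruiz=5, Hoang=6.
Faction 1 (peak Dube at position 2): ranking walks positions 2-3-4-5-1-6, expanding outward from the peak — single-peaked.
Faction 2 (peak Blum at position 4): ranking walks positions 4-3-2-1-5-6, expanding outward from the peak — single-peaked.
Faction 3 (peak Blum at position 4): ranking walks positions 4-3-5-6-2-1, expanding outward from the peak — single-peaked.
Faction 4 (peak Yilmaz at position 3): ranking walks positions 3-2-1-4-5-6, expanding outward from the peak — single-peaked.
Every ranking is single-peaked on this axis.

yes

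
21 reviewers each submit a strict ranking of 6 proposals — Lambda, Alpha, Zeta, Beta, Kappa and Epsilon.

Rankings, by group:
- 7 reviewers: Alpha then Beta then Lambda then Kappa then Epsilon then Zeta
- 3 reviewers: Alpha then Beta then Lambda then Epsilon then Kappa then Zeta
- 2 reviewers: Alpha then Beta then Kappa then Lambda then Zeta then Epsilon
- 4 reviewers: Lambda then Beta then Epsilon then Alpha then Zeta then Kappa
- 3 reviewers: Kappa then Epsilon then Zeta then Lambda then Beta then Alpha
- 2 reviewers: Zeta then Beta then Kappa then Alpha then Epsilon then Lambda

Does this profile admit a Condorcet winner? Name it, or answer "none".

Alpha

Check each pair by majority over 21 ballots:
Lambda vs Alpha: 7 to 14, Alpha.
Lambda vs Zeta: Lambda preferred on 7+3+2+4 = 16 ballots; Lambda wins 16–5.
Lambda vs Beta: 7 to 14, Beta.
Lambda vs Kappa: 14 to 7, Lambda.
Lambda vs Epsilon: Lambda is ranked higher on 7+3+2+4 = 16 ballots, Epsilon on 5. Lambda wins 16–5.
Alpha vs Zeta: Alpha is ranked higher on 7+3+2+4 = 16 ballots, Zeta on 5. Alpha wins 16–5.
Alpha vs Beta: 7+3+2 = 12 for Alpha, 9 for Beta — Alpha by 12–9.
Alpha vs Kappa: 16 to 5, Alpha.
Alpha vs Epsilon: Alpha preferred on 7+3+2+2 = 14 ballots; Alpha wins 14–7.
Zeta vs Beta: 5 to 16, Beta.
Zeta vs Kappa: Zeta preferred on 4+2 = 6 ballots; Kappa wins 15–6.
Zeta vs Epsilon: Zeta is ranked higher on 2+2 = 4 ballots, Epsilon on 17. Epsilon wins 17–4.
Beta vs Kappa: 7+3+2+4+2 = 18 for Beta, 3 for Kappa — Beta by 18–3.
Beta vs Epsilon: Beta is ranked higher on 7+3+2+4+2 = 18 ballots, Epsilon on 3. Beta wins 18–3.
Kappa vs Epsilon: 14 to 7, Kappa.
Alpha beats each of Lambda, Zeta, Beta, Kappa, Epsilon — Alpha is the Condorcet winner.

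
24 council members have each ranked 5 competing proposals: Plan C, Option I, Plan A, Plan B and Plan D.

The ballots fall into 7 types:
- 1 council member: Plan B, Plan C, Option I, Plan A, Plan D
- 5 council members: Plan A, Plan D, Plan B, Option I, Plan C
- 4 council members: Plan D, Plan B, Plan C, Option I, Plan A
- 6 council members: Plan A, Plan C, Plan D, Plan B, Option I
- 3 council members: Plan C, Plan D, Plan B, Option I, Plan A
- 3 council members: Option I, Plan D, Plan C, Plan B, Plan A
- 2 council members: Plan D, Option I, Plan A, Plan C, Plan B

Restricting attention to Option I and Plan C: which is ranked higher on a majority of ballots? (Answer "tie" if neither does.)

Ballots ranking Option I above Plan C: 5 + 3 + 2 = 10.
Ballots ranking Plan C above Option I: 24 − 10 = 14.
Plan C wins the head-to-head 14–10.

Plan C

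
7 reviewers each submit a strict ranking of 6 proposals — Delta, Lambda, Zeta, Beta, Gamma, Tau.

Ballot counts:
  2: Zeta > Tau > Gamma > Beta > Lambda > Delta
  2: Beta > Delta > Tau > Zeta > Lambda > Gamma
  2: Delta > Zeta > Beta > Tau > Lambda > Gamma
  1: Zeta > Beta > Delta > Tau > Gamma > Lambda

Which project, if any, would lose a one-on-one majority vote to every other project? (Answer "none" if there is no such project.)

Pairwise majorities:
Delta vs Lambda: 5 to 2, Delta.
Delta vs Zeta: Delta wins 4–3.
Delta vs Beta: Beta, 5–2.
Delta–Gamma: Delta 5–2.
Delta vs Tau: Delta, 5–2.
Lambda vs Zeta: 0 to 7, Zeta.
Lambda vs Beta: Lambda preferred on 0 ballots; Beta wins 7–0.
Lambda vs Gamma: Lambda is ranked higher on 2+2 = 4 ballots, Gamma on 3. Lambda wins 4–3.
Lambda vs Tau: 0 for Lambda, 7 for Tau — Tau by 7–0.
Zeta vs Beta: 5 to 2, Zeta.
Zeta vs Gamma: Zeta preferred on 2+2+2+1 = 7 ballots; Zeta wins 7–0.
Zeta vs Tau: Zeta is ranked higher on 2+2+1 = 5 ballots, Tau on 2. Zeta wins 5–2.
Beta vs Gamma: 5 to 2, Beta.
Beta vs Tau: Beta, 5–2.
Gamma vs Tau: 0 for Gamma, 7 for Tau — Tau by 7–0.
Gamma is beaten in every head-to-head and is the Condorcet loser.

Gamma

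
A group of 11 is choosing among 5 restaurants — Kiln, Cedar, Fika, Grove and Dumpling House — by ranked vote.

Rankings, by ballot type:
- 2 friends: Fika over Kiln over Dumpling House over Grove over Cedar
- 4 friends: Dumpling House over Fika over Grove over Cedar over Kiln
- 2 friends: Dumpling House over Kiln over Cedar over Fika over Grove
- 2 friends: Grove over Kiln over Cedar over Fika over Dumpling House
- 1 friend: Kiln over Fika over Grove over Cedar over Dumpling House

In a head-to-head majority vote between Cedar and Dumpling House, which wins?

Dumpling House

Ballots ranking Cedar above Dumpling House: 2 + 1 = 3.
Ballots ranking Dumpling House above Cedar: 11 − 3 = 8.
Dumpling House wins the head-to-head 8–3.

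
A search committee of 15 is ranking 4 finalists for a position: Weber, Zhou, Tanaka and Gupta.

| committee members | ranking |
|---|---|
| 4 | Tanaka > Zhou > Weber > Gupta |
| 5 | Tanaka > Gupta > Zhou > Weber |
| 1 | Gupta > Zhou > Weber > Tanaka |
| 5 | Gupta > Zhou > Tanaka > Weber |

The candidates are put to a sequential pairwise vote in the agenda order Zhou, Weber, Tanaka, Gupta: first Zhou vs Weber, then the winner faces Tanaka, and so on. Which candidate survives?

Tanaka

Round 1: Zhou vs Weber — 15–0, Zhou advances.
Round 2: Zhou vs Tanaka — 6–9, Tanaka advances.
Round 3: Tanaka vs Gupta — 9–6, Tanaka advances.
Tanaka survives the agenda.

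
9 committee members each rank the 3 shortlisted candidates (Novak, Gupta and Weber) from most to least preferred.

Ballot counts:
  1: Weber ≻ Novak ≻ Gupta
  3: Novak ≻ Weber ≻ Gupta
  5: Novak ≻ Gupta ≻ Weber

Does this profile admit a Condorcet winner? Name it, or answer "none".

Pairwise majorities:
Novak vs Gupta: Novak preferred on 1+3+5 = 9 ballots; Novak wins 9–0.
Novak vs Weber: 8 to 1, Novak.
Gupta vs Weber: 5 for Gupta, 4 for Weber — Gupta by 5–4.
Novak beats each of Gupta, Weber — Novak is the Condorcet winner.

Novak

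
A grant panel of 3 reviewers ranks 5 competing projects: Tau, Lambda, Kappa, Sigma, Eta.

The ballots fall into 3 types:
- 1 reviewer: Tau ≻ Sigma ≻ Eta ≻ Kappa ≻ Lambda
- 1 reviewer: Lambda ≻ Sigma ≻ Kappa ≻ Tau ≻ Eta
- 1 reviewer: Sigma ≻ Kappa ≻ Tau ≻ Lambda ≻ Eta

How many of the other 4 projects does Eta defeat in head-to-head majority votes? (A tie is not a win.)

0

Eta against each rival (3 reviewers):
Eta vs Tau: Tau, 3–0.
Eta vs Lambda: Eta preferred on 1 ballot; Lambda wins 2–1.
Eta vs Kappa: Eta is ranked higher on 1 ballot, Kappa on 2. Kappa wins 2–1.
Eta vs Sigma: Eta preferred on 0 ballots; Sigma wins 3–0.
Eta beats no one; loses to Tau, Lambda, Kappa, Sigma — 0 pairwise wins.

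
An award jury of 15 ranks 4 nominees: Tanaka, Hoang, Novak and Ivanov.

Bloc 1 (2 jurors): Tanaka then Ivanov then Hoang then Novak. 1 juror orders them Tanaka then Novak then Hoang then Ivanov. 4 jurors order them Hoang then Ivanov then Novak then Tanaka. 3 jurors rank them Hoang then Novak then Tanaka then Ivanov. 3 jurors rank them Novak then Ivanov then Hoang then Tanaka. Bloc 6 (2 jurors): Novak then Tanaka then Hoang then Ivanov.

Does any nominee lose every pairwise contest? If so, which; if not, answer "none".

Ivanov

Head-to-head results (15 jurors):
Tanaka vs Hoang: Hoang, 10–5.
Tanaka vs Novak: Tanaka is ranked higher on 2+1 = 3 ballots, Novak on 12. Novak wins 12–3.
Tanaka vs Ivanov: Tanaka wins 8–7.
Hoang vs Novak: Hoang wins 9–6.
Hoang vs Ivanov: Hoang wins 10–5.
Novak vs Ivanov: Novak, 9–6.
Only Ivanov has no wins; Ivanov is the Condorcet loser.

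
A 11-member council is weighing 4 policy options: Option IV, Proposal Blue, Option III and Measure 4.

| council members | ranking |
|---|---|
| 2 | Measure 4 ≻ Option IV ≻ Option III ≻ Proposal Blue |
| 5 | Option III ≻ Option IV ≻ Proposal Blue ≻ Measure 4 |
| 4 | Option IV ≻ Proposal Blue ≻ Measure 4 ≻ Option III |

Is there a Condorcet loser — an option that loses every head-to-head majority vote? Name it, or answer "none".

Pairwise majorities:
Option IV vs Proposal Blue: 11 to 0, Option IV.
Option IV vs Option III: 2+4 = 6 for Option IV, 5 for Option III — Option IV by 6–5.
Option IV vs Measure 4: 9 to 2, Option IV.
Proposal Blue–Option III: Option III 7–4.
Proposal Blue vs Measure 4: Proposal Blue wins 9–2.
Option III vs Measure 4: Option III is ranked higher on 5 ballots, Measure 4 on 6. Measure 4 wins 6–5.
Every option wins at least one matchup (Option IV beats Proposal Blue; Proposal Blue beats Measure 4; Option III beats Proposal Blue; Measure 4 beats Option III), so there is no Condorcet loser.

none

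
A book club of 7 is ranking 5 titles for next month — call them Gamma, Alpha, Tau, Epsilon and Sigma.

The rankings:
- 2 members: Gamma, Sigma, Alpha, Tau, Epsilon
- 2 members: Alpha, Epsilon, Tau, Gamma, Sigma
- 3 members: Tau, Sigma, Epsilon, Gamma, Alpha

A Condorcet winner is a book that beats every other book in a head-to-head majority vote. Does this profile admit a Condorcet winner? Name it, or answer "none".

Head-to-head results (7 members):
Gamma vs Alpha: Gamma wins 5–2.
Gamma vs Tau: Tau, 5–2.
Gamma vs Epsilon: Gamma preferred on 2 ballots; Epsilon wins 5–2.
Gamma vs Sigma: Gamma preferred on 2+2 = 4 ballots; Gamma wins 4–3.
Alpha vs Tau: Alpha is ranked higher on 2+2 = 4 ballots, Tau on 3. Alpha wins 4–3.
Alpha vs Epsilon: Alpha, 4–3.
Alpha vs Sigma: Sigma wins 5–2.
Tau vs Epsilon: Tau, 5–2.
Tau vs Sigma: 5 to 2, Tau.
Epsilon vs Sigma: Sigma wins 5–2.
Every book loses at least once (Gamma loses to Tau; Alpha loses to Gamma; Tau loses to Alpha; Epsilon loses to Alpha; Sigma loses to Gamma). The majority relation contains the cycle Gamma > Alpha > Tau > Gamma, so there is no Condorcet winner.

none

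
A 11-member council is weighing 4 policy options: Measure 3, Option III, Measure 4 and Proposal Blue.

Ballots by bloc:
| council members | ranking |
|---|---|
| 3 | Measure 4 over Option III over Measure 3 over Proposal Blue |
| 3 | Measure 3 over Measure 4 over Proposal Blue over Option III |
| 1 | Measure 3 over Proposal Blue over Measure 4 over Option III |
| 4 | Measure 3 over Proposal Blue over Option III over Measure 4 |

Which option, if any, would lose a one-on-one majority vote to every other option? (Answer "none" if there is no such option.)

Head-to-head results (11 council members):
Measure 3 vs Option III: Measure 3 wins 8–3.
Measure 3 vs Measure 4: Measure 3 preferred on 3+1+4 = 8 ballots; Measure 3 wins 8–3.
Measure 3 vs Proposal Blue: Measure 3 is ranked higher on 3+3+1+4 = 11 ballots, Proposal Blue on 0. Measure 3 wins 11–0.
Option III vs Measure 4: 4 for Option III, 7 for Measure 4 — Measure 4 by 7–4.
Option III vs Proposal Blue: Option III is ranked higher on 3 ballots, Proposal Blue on 8. Proposal Blue wins 8–3.
Measure 4 vs Proposal Blue: Measure 4 preferred on 3+3 = 6 ballots; Measure 4 wins 6–5.
Option III is beaten in every head-to-head and is the Condorcet loser.

Option III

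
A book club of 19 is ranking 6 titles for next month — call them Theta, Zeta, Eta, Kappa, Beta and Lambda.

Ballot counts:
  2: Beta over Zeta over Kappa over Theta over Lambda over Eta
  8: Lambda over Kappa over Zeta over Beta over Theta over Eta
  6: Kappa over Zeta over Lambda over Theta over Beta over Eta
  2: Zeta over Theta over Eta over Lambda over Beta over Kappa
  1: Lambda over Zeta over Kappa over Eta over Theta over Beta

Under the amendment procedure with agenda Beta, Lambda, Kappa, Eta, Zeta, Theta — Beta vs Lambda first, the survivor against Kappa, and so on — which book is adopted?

Round 1: Beta vs Lambda — 2–17, Lambda advances.
Round 2: Lambda vs Kappa — 11–8, Lambda advances.
Round 3: Lambda vs Eta — 17–2, Lambda advances.
Round 4: Lambda vs Zeta — 9–10, Zeta advances.
Round 5: Zeta vs Theta — 19–0, Zeta advances.
Zeta survives the agenda.

Zeta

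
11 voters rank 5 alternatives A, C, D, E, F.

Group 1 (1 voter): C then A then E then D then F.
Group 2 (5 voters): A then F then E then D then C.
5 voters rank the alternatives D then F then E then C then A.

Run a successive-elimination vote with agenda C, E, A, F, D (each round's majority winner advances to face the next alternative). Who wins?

Round 1: C vs E — 1–10, E advances.
Round 2: E vs A — 5–6, A advances.
Round 3: A vs F — 6–5, A advances.
Round 4: A vs D — 6–5, A advances.
The agenda winner is A.

A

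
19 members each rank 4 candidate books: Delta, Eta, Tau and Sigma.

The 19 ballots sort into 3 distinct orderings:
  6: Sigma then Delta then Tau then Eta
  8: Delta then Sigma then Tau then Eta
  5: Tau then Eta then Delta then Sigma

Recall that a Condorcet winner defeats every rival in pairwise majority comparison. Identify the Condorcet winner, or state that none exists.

Delta

Check each pair by majority over 19 ballots:
Delta–Eta: Delta 14–5.
Delta vs Tau: Delta, 14–5.
Delta vs Sigma: Delta wins 13–6.
Eta–Tau: Tau 19–0.
Eta vs Sigma: Sigma, 14–5.
Tau–Sigma: Sigma 14–5.
Delta beats each of Eta, Tau, Sigma — Delta is the Condorcet winner.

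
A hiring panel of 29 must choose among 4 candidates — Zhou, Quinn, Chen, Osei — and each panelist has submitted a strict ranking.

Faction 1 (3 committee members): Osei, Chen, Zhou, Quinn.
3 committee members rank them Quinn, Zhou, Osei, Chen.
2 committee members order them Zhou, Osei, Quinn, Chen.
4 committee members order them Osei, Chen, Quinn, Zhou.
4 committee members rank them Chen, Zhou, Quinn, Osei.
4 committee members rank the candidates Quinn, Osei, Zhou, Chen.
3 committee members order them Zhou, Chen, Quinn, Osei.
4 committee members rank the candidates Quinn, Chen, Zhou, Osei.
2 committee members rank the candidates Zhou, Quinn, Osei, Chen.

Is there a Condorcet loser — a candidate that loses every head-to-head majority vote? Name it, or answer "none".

none

Pairwise majorities:
Zhou–Quinn: Quinn 15–14.
Zhou–Chen: Chen 15–14.
Zhou vs Osei: 3+2+4+3+4+2 = 18 for Zhou, 11 for Osei — Zhou by 18–11.
Quinn vs Chen: Quinn wins 15–14.
Quinn–Osei: Quinn 20–9.
Chen–Osei: Osei 18–11.
No candidate is winless: Zhou beats Osei; Quinn beats Zhou; Chen beats Zhou; Osei beats Chen. There is no Condorcet loser.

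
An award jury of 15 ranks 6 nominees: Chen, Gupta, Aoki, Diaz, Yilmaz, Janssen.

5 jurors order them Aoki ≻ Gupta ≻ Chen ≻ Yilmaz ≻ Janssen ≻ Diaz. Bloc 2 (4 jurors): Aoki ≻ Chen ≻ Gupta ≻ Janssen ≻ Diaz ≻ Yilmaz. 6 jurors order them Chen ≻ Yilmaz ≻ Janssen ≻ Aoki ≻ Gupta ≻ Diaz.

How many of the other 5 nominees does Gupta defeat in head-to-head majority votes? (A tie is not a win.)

3

Gupta against each rival (15 jurors):
Gupta vs Chen: Gupta preferred on 5 ballots; Chen wins 10–5.
Gupta vs Aoki: 0 for Gupta, 15 for Aoki — Aoki by 15–0.
Gupta vs Diaz: Gupta, 15–0.
Gupta vs Yilmaz: Gupta is ranked higher on 5+4 = 9 ballots, Yilmaz on 6. Gupta wins 9–6.
Gupta vs Janssen: Gupta is ranked higher on 5+4 = 9 ballots, Janssen on 6. Gupta wins 9–6.
Gupta beats Diaz, Yilmaz, Janssen; loses to Chen, Aoki — 3 pairwise wins.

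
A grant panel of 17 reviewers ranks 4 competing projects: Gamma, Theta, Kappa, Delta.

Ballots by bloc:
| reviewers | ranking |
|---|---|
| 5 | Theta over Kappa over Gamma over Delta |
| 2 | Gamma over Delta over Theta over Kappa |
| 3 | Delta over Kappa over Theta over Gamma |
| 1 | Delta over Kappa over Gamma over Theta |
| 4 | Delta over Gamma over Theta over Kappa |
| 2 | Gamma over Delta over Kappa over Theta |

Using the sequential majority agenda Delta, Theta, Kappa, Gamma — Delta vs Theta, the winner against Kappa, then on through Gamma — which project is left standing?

Round 1: Delta vs Theta — 12–5, Delta advances.
Round 2: Delta vs Kappa — 12–5, Delta advances.
Round 3: Delta vs Gamma — 8–9, Gamma advances.
Gamma survives the agenda.

Gamma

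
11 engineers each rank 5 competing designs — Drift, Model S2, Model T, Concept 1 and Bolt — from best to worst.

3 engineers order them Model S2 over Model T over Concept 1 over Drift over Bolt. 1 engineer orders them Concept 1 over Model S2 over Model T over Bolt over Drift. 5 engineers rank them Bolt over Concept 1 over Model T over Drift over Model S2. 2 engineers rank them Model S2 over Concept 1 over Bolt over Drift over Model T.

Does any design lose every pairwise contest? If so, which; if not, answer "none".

Head-to-head results (11 engineers):
Drift–Model S2: Model S2 6–5.
Drift vs Model T: Model T wins 9–2.
Drift vs Concept 1: Drift preferred on 0 ballots; Concept 1 wins 11–0.
Drift vs Bolt: Bolt, 8–3.
Model S2 vs Model T: Model S2 wins 6–5.
Model S2 vs Concept 1: 3+2 = 5 for Model S2, 6 for Concept 1 — Concept 1 by 6–5.
Model S2 vs Bolt: Model S2 is ranked higher on 3+1+2 = 6 ballots, Bolt on 5. Model S2 wins 6–5.
Model T vs Concept 1: Model T preferred on 3 ballots; Concept 1 wins 8–3.
Model T vs Bolt: 4 to 7, Bolt.
Concept 1–Bolt: Concept 1 6–5.
Only Drift has no wins; Drift is the Condorcet loser.

Drift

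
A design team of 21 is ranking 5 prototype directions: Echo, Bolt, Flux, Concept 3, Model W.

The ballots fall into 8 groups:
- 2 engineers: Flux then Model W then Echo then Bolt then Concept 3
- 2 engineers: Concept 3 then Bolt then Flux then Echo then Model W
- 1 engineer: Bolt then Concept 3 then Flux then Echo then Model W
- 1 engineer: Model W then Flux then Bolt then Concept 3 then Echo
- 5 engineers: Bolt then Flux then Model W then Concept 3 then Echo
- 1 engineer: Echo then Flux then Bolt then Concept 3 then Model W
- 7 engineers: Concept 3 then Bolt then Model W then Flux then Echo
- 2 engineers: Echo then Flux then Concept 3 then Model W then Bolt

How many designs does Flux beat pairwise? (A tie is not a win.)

Flux against each rival (21 engineers):
Flux vs Echo: Flux is ranked higher on 2+2+1+1+5+7 = 18 ballots, Echo on 3. Flux wins 18–3.
Flux vs Bolt: Bolt, 15–6.
Flux vs Concept 3: 11 to 10, Flux.
Flux vs Model W: Flux, 13–8.
Flux beats Echo, Concept 3, Model W; loses to Bolt — 3 pairwise wins.

3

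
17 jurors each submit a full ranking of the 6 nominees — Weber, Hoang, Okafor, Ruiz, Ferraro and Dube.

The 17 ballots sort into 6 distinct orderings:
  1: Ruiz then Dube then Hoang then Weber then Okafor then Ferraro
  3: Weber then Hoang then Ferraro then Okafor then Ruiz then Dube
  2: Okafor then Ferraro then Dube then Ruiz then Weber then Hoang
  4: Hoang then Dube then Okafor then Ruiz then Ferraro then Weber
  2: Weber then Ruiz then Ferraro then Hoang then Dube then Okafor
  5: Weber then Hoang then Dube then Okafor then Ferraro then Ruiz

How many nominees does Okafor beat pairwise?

2

Okafor against each rival (17 jurors):
Okafor vs Weber: Weber, 11–6.
Okafor vs Hoang: Hoang, 15–2.
Okafor vs Ruiz: Okafor, 14–3.
Okafor–Ferraro: Okafor 12–5.
Okafor vs Dube: 3+2 = 5 for Okafor, 12 for Dube — Dube by 12–5.
Okafor beats Ruiz, Ferraro; loses to Weber, Hoang, Dube — 2 pairwise wins.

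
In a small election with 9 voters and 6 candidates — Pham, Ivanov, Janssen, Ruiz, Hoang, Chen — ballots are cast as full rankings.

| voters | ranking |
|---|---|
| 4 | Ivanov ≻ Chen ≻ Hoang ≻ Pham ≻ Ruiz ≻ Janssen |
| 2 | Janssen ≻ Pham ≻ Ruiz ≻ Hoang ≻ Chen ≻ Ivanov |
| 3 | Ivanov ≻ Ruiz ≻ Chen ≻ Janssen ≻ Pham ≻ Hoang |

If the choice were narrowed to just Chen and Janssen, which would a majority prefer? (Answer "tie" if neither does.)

Chen

Ballots ranking Chen above Janssen: 4 + 3 = 7.
Ballots ranking Janssen above Chen: 9 − 7 = 2.
Chen wins the head-to-head 7–2.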